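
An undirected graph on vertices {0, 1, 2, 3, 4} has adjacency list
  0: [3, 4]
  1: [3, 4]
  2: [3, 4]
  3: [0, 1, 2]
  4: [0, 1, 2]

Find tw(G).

A width-2 tree decomposition is:
Bags: B1 = {1, 3, 4}  B2 = {2, 3, 4}  B3 = {0, 3, 4}
Tree: B1–B2, B2–B3
Each bag holds 3 vertices, so the decomposition has width 2, which upper-bounds the treewidth. Since 4–1–3–2–4 is a cycle in G, G is not acyclic. Forests are exactly the graphs of treewidth ≤ 1, so tw(G) ≥ 2. Hence tw(G) = 2 exactly.

2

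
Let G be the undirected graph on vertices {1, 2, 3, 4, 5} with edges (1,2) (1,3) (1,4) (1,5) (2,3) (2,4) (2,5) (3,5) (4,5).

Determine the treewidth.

3

A width-3 tree decomposition is:
Bags: B1 = {1, 2, 4, 5}  B2 = {1, 2, 3, 5}
Tree: B1–B2
Every bag has size at most 4, so the width is 4 − 1 = 3 and tw(G) ≤ 3. On the other hand G contains the 4-clique {1, 2, 3, 5}. A clique must lie in a single bag of any decomposition, so no decomposition can have width below 3. The upper and lower bounds meet at 3, so that is the treewidth.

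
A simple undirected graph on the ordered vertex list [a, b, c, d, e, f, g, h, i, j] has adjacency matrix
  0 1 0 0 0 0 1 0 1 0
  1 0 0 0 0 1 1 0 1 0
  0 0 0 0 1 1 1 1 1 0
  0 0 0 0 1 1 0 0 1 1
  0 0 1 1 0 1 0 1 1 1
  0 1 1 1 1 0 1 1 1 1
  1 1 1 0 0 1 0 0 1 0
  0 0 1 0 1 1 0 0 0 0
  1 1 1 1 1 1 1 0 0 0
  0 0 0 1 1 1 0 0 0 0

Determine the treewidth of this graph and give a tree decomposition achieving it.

Treewidth 3.
One optimal decomposition is:
Bags: B1 = {c, f, g, i}  B2 = {c, e, f, i}  B3 = {b, f, g, i}  B4 = {d, e, f, i}  B5 = {c, e, f, h}  B6 = {a, b, g, i}  B7 = {d, e, f, j}
Tree: B1–B2, B1–B3, B2–B4, B2–B5, B3–B6, B4–B7

Each bag holds 4 vertices, so the decomposition has width 3, which upper-bounds the treewidth. Conversely, {a, b, g, i} is a clique of size 4, and the vertices of any clique must share a bag in every tree decomposition; so some bag has ≥ 4 vertices and tw(G) ≥ 3. Hence tw(G) = 3 exactly.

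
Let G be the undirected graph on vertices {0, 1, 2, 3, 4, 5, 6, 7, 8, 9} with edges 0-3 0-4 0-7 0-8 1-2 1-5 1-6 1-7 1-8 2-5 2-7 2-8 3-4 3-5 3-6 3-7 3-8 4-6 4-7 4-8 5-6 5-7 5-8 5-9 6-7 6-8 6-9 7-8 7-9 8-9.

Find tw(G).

A width-4 tree decomposition is:
Bags: B1 = {5, 6, 7, 8, 9}  B2 = {1, 5, 6, 7, 8}  B3 = {1, 2, 5, 7, 8}  B4 = {3, 5, 6, 7, 8}  B5 = {3, 4, 6, 7, 8}  B6 = {0, 3, 4, 7, 8}
Tree: B1–B2, B2–B3, B2–B4, B4–B5, B5–B6
The largest bag has 5 vertices, giving width 4; this decomposition certifies tw(G) ≤ 4. On the other hand G contains the 5-clique {0, 3, 4, 7, 8}. A clique must lie in a single bag of any decomposition, so no decomposition can have width below 4. Therefore the treewidth is 4.

4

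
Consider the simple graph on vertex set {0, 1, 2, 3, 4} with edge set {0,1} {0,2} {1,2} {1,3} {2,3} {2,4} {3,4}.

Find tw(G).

A width-2 tree decomposition is:
Bags: B1 = {1, 2, 3}  B2 = {0, 1, 2}  B3 = {2, 3, 4}
Tree: B1–B2, B1–B3
The largest bag has 3 vertices, giving width 2; this decomposition certifies tw(G) ≤ 2. For the lower bound, the 3 vertices {0, 1, 2} are pairwise adjacent, and any tree decomposition puts a clique entirely inside one bag — forcing width ≥ 2. The upper and lower bounds meet at 2, so that is the treewidth.

2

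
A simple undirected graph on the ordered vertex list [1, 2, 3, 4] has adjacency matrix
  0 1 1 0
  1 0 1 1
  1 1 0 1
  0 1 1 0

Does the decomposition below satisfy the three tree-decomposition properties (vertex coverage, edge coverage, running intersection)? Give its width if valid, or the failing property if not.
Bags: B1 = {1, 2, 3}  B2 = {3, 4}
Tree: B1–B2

No — edge (2,4) lies in no bag.

A tree decomposition must satisfy three properties: every vertex lies in some bag; for every edge, both endpoints lie together in some bag; and for every vertex, the bags containing it form a connected subtree. Here edge (2,4) lies in no bag, so the decomposition is invalid.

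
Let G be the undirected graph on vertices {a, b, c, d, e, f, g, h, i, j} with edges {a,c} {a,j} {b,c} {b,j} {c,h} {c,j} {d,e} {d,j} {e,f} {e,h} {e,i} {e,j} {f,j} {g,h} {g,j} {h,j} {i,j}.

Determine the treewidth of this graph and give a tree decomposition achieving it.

Treewidth 2.
One optimal decomposition is:
Bags: B1 = {c, h, j}  B2 = {e, h, j}  B3 = {d, e, j}  B4 = {b, c, j}  B5 = {e, i, j}  B6 = {a, c, j}  B7 = {e, f, j}  B8 = {g, h, j}
Tree: B1–B2, B2–B3, B1–B4, B3–B5, B1–B6, B2–B7, B2–B8

The largest bag has 3 vertices, giving width 2; this decomposition certifies tw(G) ≤ 2. Conversely, {g, h, j} is a clique of size 3, and the vertices of any clique must share a bag in every tree decomposition; so some bag has ≥ 3 vertices and tw(G) ≥ 2. Combining the bounds, tw(G) = 2.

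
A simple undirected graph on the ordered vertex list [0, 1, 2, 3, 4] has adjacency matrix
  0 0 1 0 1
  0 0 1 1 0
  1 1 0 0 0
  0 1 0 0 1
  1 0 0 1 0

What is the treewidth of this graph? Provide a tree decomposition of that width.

Each bag holds 3 vertices, so the decomposition has width 2, which upper-bounds the treewidth. The edges 1–3–4–0–2–1 form a cycle, so G is not a tree and its treewidth is at least 2. Hence tw(G) = 2 exactly.

Treewidth 2.
One such decomposition:
Bags: B1 = {1, 3, 4}  B2 = {0, 1, 4}  B3 = {0, 1, 2}
Tree: B1–B2, B2–B3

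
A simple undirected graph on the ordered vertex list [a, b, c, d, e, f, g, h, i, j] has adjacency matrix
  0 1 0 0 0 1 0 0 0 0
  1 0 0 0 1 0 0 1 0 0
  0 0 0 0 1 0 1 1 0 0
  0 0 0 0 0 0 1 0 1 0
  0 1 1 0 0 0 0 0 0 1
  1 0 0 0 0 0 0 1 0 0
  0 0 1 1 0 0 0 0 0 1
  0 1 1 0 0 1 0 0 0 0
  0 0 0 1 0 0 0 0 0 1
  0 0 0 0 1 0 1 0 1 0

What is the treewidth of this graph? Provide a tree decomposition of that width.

Treewidth 2.
Bags: B1 = {d, i, j}  B2 = {d, g, j}  B3 = {e, g, j}  B4 = {c, e, g}  B5 = {b, c, e}  B6 = {b, c, h}  B7 = {a, b, h}  B8 = {a, f, h}
Tree: B1–B2, B2–B3, B3–B4, B4–B5, B5–B6, B6–B7, B7–B8

Every bag has size at most 3, so the width is 3 − 1 = 2 and tw(G) ≤ 2. Since i–d–g–j–i is a cycle in G, G is not acyclic. Forests are exactly the graphs of treewidth ≤ 1, so tw(G) ≥ 2. Combining the bounds, tw(G) = 2.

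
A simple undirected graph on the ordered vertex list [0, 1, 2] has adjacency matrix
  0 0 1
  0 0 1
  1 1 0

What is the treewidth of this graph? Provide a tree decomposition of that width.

The largest bag has 2 vertices, giving width 1; this decomposition certifies tw(G) ≤ 1. G has an edge, so its treewidth is at least 1. Therefore the treewidth is 1.

Treewidth 1.
One optimal decomposition is:
Bags: B1 = {1, 2}  B2 = {0, 2}
Tree: B1–B2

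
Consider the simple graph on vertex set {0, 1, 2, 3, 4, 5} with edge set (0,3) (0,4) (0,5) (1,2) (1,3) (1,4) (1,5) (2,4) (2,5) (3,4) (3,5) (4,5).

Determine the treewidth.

3

A width-3 tree decomposition is:
Bags: B1 = {0, 3, 4, 5}  B2 = {1, 3, 4, 5}  B3 = {1, 2, 4, 5}
Tree: B1–B2, B2–B3
Each bag holds 4 vertices, so the decomposition has width 3, which upper-bounds the treewidth. Conversely, {0, 3, 4, 5} is a clique of size 4, and the vertices of any clique must share a bag in every tree decomposition; so some bag has ≥ 4 vertices and tw(G) ≥ 3. The upper and lower bounds meet at 3, so that is the treewidth.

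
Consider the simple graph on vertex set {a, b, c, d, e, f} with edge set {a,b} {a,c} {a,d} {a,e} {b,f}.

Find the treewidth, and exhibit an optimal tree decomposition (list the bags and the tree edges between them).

Treewidth 1.
Bags: B1 = {a, b}  B2 = {a, c}  B3 = {b, f}  B4 = {a, e}  B5 = {a, d}
Tree: B1–B2, B1–B3, B1–B4, B1–B5

Each bag holds 2 vertices, so the decomposition has width 1, which upper-bounds the treewidth. G has an edge, so its treewidth is at least 1. Therefore the treewidth is 1.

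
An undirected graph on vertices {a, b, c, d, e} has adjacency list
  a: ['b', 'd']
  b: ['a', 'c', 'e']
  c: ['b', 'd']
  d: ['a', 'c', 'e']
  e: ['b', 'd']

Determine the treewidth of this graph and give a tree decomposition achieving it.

Treewidth 2.
Bags: B1 = {b, c, d}  B2 = {b, d, e}  B3 = {a, b, d}
Tree: B1–B2, B2–B3

Each bag holds 3 vertices, so the decomposition has width 2, which upper-bounds the treewidth. For the lower bound, G contains the cycle b–c–d–e–b, so G is not a forest; only forests have treewidth ≤ 1, hence tw(G) ≥ 2. Therefore the treewidth is 2.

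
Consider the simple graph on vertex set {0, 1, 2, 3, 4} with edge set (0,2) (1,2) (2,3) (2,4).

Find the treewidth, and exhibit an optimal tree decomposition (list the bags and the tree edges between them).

Each bag holds 2 vertices, so the decomposition has width 1, which upper-bounds the treewidth. Since G has at least one edge (e.g. 0–2), it is not an edgeless graph, so tw(G) ≥ 1. The upper and lower bounds meet at 1, so that is the treewidth.

Treewidth 1.
One such decomposition:
Bags: B1 = {0, 2}  B2 = {2, 3}  B3 = {1, 2}  B4 = {2, 4}
Tree: B1–B2, B2–B3, B3–B4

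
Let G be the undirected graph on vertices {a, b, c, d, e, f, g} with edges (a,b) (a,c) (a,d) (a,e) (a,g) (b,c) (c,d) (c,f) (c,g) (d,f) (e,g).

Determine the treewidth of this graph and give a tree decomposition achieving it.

Treewidth 2.
Bags: B1 = {a, c, d}  B2 = {a, b, c}  B3 = {c, d, f}  B4 = {a, c, g}  B5 = {a, e, g}
Tree: B1–B2, B1–B3, B2–B4, B4–B5

Every bag has size at most 3, so the width is 3 − 1 = 2 and tw(G) ≤ 2. On the other hand G contains the 3-clique {a, e, g}. A clique must lie in a single bag of any decomposition, so no decomposition can have width below 2. Therefore the treewidth is 2.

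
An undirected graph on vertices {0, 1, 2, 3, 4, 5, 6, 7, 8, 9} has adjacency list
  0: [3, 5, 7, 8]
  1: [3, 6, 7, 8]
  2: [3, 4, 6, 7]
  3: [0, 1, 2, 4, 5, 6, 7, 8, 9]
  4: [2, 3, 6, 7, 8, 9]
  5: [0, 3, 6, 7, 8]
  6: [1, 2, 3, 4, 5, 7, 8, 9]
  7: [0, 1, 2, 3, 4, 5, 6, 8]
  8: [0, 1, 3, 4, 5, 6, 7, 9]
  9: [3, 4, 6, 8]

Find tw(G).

4

A width-4 tree decomposition is:
Bags: B1 = {2, 3, 4, 6, 7}  B2 = {3, 4, 6, 7, 8}  B3 = {1, 3, 6, 7, 8}  B4 = {3, 5, 6, 7, 8}  B5 = {3, 4, 6, 8, 9}  B6 = {0, 3, 5, 7, 8}
Tree: B1–B2, B2–B3, B3–B4, B2–B5, B4–B6
Every bag has size at most 5, so the width is 5 − 1 = 4 and tw(G) ≤ 4. On the other hand G contains the 5-clique {0, 3, 5, 7, 8}. A clique must lie in a single bag of any decomposition, so no decomposition can have width below 4. The upper and lower bounds meet at 4, so that is the treewidth.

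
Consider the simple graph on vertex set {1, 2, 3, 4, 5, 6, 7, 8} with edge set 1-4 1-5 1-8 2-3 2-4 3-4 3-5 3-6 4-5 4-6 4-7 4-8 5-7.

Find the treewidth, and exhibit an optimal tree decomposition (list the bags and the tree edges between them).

Treewidth 2.
Bags: B1 = {3, 4, 5}  B2 = {3, 4, 6}  B3 = {1, 4, 5}  B4 = {4, 5, 7}  B5 = {2, 3, 4}  B6 = {1, 4, 8}
Tree: B1–B2, B1–B3, B1–B4, B2–B5, B3–B6

The largest bag has 3 vertices, giving width 2; this decomposition certifies tw(G) ≤ 2. On the other hand G contains the 3-clique {1, 4, 8}. A clique must lie in a single bag of any decomposition, so no decomposition can have width below 2. Therefore the treewidth is 2.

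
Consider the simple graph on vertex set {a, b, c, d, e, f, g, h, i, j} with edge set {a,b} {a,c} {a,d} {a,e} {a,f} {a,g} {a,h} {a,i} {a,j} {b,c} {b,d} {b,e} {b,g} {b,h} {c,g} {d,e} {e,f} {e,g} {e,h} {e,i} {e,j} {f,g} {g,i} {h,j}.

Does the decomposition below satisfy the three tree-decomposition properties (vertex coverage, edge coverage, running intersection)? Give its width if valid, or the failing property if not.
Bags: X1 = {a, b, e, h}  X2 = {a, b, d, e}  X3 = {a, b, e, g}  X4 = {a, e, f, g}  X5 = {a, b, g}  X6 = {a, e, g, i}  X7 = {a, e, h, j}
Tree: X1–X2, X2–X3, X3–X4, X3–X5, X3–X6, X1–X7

No — vertex c appears in no bag.

A tree decomposition must satisfy three properties: every vertex lies in some bag; for every edge, both endpoints lie together in some bag; and for every vertex, the bags containing it form a connected subtree. Here vertex c appears in no bag, so the decomposition is invalid.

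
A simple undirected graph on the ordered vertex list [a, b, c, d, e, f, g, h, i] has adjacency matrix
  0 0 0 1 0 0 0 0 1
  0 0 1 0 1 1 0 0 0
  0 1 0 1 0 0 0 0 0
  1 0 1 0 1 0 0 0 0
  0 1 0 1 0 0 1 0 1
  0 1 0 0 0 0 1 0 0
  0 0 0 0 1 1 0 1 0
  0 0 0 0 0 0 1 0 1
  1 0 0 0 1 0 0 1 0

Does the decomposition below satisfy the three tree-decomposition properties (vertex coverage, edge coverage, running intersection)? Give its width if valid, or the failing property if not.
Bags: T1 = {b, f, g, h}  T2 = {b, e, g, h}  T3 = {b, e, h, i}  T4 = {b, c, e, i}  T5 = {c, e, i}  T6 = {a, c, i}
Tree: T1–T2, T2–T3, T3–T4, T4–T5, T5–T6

No — vertex d appears in no bag.

A tree decomposition must satisfy three properties: every vertex lies in some bag; for every edge, both endpoints lie together in some bag; and for every vertex, the bags containing it form a connected subtree. Here vertex d appears in no bag, so the decomposition is invalid.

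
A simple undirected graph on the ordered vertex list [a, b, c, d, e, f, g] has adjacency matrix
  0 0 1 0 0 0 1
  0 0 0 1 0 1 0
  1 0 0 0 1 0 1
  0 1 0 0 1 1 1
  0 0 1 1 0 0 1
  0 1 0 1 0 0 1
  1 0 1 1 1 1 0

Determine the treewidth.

2

A width-2 tree decomposition is:
Bags: B1 = {d, e, g}  B2 = {d, f, g}  B3 = {c, e, g}  B4 = {a, c, g}  B5 = {b, d, f}
Tree: B1–B2, B1–B3, B3–B4, B2–B5
Each bag holds 3 vertices, so the decomposition has width 2, which upper-bounds the treewidth. On the other hand G contains the 3-clique {d, e, g}. A clique must lie in a single bag of any decomposition, so no decomposition can have width below 2. Hence tw(G) = 2 exactly.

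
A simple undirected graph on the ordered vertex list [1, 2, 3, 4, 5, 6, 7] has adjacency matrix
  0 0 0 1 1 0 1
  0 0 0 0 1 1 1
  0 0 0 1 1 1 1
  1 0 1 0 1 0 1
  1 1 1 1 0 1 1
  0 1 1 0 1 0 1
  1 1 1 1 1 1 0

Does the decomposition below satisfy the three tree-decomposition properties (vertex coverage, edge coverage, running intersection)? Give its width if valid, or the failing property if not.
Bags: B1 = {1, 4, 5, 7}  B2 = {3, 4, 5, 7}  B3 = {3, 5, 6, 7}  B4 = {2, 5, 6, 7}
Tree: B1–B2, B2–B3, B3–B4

Every vertex of G appears in some bag (union = {1, 2, 3, 4, 5, 6, 7}); every edge is covered by a bag; and for each vertex v the set of bags containing v is connected in the bag tree. The decomposition is therefore valid. The largest bag has 4 vertices, so the width is 3.

Yes; width 3.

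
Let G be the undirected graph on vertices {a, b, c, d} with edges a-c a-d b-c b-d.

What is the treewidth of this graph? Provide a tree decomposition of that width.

The largest bag has 3 vertices, giving width 2; this decomposition certifies tw(G) ≤ 2. The edges d–b–c–a–d form a cycle, so G is not a tree and its treewidth is at least 2. Therefore the treewidth is 2.

Treewidth 2.
One such decomposition:
Bags: B1 = {b, c, d}  B2 = {a, c, d}
Tree: B1–B2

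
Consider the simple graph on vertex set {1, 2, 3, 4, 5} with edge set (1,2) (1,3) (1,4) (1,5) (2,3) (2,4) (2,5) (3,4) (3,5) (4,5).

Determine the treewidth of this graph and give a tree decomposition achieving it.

A single bag containing all 5 vertices is trivially a valid decomposition of width 4. For the lower bound, the 5 vertices {1, 2, 3, 4, 5} are pairwise adjacent, and any tree decomposition puts a clique entirely inside one bag — forcing width ≥ 4. The upper and lower bounds meet at 4, so that is the treewidth.

Treewidth 4.
One such decomposition:
Bags: B1 = {1, 2, 3, 4, 5}
Tree: (single bag)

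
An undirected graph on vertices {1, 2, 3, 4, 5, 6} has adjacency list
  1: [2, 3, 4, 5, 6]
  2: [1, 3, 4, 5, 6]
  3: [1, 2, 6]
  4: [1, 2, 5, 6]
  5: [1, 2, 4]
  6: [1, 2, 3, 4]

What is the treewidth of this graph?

3

A width-3 tree decomposition is:
Bags: B1 = {1, 2, 4, 6}  B2 = {1, 2, 3, 6}  B3 = {1, 2, 4, 5}
Tree: B1–B2, B1–B3
Each bag holds 4 vertices, so the decomposition has width 3, which upper-bounds the treewidth. Conversely, {1, 2, 3, 6} is a clique of size 4, and the vertices of any clique must share a bag in every tree decomposition; so some bag has ≥ 4 vertices and tw(G) ≥ 3. Hence tw(G) = 3 exactly.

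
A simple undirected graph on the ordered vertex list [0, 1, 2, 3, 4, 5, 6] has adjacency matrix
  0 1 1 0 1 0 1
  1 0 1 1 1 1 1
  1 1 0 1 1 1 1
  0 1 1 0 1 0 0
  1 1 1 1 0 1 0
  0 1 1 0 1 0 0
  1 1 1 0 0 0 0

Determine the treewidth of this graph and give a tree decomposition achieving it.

Treewidth 3.
One optimal decomposition is:
Bags: B1 = {0, 1, 2, 4}  B2 = {1, 2, 4, 5}  B3 = {0, 1, 2, 6}  B4 = {1, 2, 3, 4}
Tree: B1–B2, B1–B3, B1–B4

The largest bag has 4 vertices, giving width 3; this decomposition certifies tw(G) ≤ 3. On the other hand G contains the 4-clique {0, 1, 2, 4}. A clique must lie in a single bag of any decomposition, so no decomposition can have width below 3. Therefore the treewidth is 3.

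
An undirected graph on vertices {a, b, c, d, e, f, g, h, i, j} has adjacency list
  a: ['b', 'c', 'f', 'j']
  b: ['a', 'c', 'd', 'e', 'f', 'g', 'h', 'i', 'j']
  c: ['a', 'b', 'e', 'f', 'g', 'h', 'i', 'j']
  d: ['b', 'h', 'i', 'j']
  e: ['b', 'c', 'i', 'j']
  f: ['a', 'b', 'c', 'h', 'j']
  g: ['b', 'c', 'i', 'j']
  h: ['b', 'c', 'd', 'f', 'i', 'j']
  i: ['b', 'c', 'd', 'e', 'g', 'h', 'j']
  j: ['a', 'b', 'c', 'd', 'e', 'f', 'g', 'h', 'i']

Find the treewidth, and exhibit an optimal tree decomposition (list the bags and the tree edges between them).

Treewidth 4.
One such decomposition:
Bags: B1 = {b, c, h, i, j}  B2 = {b, c, f, h, j}  B3 = {b, d, h, i, j}  B4 = {b, c, e, i, j}  B5 = {b, c, g, i, j}  B6 = {a, b, c, f, j}
Tree: B1–B2, B1–B3, B1–B4, B1–B5, B2–B6

Each bag holds 5 vertices, so the decomposition has width 4, which upper-bounds the treewidth. For the lower bound, the 5 vertices {b, d, h, i, j} are pairwise adjacent, and any tree decomposition puts a clique entirely inside one bag — forcing width ≥ 4. Hence tw(G) = 4 exactly.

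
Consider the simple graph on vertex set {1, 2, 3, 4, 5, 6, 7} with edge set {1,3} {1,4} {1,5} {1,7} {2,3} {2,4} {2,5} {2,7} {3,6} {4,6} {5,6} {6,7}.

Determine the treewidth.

A width-3 tree decomposition is:
Bags: B1 = {1, 2, 3, 6}  B2 = {1, 2, 5, 6}  B3 = {1, 2, 4, 6}  B4 = {1, 2, 6, 7}
Tree: B1–B2, B2–B3, B3–B4
Every bag has size at most 4, so the width is 4 − 1 = 3 and tw(G) ≤ 3. For the lower bound: the 4 vertex sets {1,3}, {2,5}, {6}, {4} are disjoint, each induces a connected subgraph, and every pair is joined by at least one edge of G. Contracting each set to a single vertex therefore yields K_{4} as a minor, and since treewidth is minor-monotone, tw(G) ≥ tw(K_{4}) = 3. Combining the bounds, tw(G) = 3.

3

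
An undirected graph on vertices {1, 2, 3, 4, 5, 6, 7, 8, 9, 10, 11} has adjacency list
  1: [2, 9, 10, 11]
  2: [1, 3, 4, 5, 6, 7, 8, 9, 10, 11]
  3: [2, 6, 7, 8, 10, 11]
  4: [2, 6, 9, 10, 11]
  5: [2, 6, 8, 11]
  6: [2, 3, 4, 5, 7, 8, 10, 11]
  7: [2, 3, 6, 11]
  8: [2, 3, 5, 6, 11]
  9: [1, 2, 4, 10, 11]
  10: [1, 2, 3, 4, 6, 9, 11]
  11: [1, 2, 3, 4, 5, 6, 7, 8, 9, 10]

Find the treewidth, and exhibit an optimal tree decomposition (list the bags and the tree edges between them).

Every bag has size at most 5, so the width is 5 − 1 = 4 and tw(G) ≤ 4. Conversely, {1, 2, 9, 10, 11} is a clique of size 5, and the vertices of any clique must share a bag in every tree decomposition; so some bag has ≥ 5 vertices and tw(G) ≥ 4. Combining the bounds, tw(G) = 4.

Treewidth 4.
Bags: B1 = {2, 3, 6, 8, 11}  B2 = {2, 3, 6, 10, 11}  B3 = {2, 3, 6, 7, 11}  B4 = {2, 4, 6, 10, 11}  B5 = {2, 5, 6, 8, 11}  B6 = {2, 4, 9, 10, 11}  B7 = {1, 2, 9, 10, 11}
Tree: B1–B2, B2–B3, B2–B4, B1–B5, B4–B6, B6–B7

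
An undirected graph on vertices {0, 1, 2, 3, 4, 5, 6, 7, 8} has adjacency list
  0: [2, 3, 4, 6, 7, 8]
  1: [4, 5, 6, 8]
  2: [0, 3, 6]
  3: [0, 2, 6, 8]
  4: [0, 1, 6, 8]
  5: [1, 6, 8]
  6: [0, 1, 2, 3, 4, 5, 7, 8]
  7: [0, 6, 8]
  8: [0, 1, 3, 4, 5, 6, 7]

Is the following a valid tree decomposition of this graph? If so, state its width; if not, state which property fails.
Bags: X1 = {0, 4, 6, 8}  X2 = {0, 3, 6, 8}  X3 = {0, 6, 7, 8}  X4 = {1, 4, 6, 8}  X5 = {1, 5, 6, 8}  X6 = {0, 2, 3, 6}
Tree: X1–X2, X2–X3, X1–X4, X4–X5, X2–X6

Yes; width 3.

Checking the three conditions: (i) the bags cover all of {0, 1, 2, 3, 4, 5, 6, 7, 8}; (ii) for each edge, some bag contains both endpoints; (iii) the bags containing any fixed vertex form a subtree. All hold, so the decomposition is valid with width 4 − 1 = 3.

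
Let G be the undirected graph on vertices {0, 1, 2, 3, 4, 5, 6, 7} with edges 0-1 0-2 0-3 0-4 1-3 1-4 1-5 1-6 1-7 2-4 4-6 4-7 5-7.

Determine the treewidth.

A width-2 tree decomposition is:
Bags: B1 = {1, 5, 7}  B2 = {1, 4, 7}  B3 = {1, 4, 6}  B4 = {0, 1, 4}  B5 = {0, 2, 4}  B6 = {0, 1, 3}
Tree: B1–B2, B2–B3, B2–B4, B4–B5, B4–B6
Each bag holds 3 vertices, so the decomposition has width 2, which upper-bounds the treewidth. On the other hand G contains the 3-clique {0, 1, 3}. A clique must lie in a single bag of any decomposition, so no decomposition can have width below 2. The upper and lower bounds meet at 2, so that is the treewidth.

2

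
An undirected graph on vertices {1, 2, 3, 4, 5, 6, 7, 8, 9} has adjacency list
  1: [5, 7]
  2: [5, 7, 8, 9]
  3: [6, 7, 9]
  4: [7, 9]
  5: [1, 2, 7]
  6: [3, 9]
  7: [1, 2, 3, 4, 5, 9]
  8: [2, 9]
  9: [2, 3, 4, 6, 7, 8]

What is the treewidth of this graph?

A width-2 tree decomposition is:
Bags: B1 = {3, 7, 9}  B2 = {3, 6, 9}  B3 = {2, 7, 9}  B4 = {2, 5, 7}  B5 = {2, 8, 9}  B6 = {1, 5, 7}  B7 = {4, 7, 9}
Tree: B1–B2, B1–B3, B3–B4, B3–B5, B4–B6, B3–B7
Every bag has size at most 3, so the width is 3 − 1 = 2 and tw(G) ≤ 2. On the other hand G contains the 3-clique {2, 8, 9}. A clique must lie in a single bag of any decomposition, so no decomposition can have width below 2. Therefore the treewidth is 2.

2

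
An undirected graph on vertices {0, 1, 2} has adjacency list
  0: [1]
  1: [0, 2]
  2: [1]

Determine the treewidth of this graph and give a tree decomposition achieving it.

Treewidth 1.
One optimal decomposition is:
Bags: B1 = {1, 2}  B2 = {0, 1}
Tree: B1–B2

Every bag has size at most 2, so the width is 2 − 1 = 1 and tw(G) ≤ 1. Any graph with an edge has treewidth ≥ 1, and G has the edge 1–2. Hence tw(G) = 1 exactly.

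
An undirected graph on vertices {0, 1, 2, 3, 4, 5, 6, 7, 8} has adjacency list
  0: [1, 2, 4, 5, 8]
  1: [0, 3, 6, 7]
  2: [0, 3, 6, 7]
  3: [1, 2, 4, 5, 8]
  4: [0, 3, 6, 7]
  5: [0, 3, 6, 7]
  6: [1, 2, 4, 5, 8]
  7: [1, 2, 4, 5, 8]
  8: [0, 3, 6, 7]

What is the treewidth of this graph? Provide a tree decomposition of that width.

Treewidth 4.
One optimal decomposition is:
Bags: B1 = {0, 3, 6, 7, 8}  B2 = {0, 3, 4, 6, 7}  B3 = {0, 3, 5, 6, 7}  B4 = {0, 2, 3, 6, 7}  B5 = {0, 1, 3, 6, 7}
Tree: B1–B2, B2–B3, B3–B4, B4–B5

Every bag has size at most 5, so the width is 5 − 1 = 4 and tw(G) ≤ 4. For the lower bound: the 5 vertex sets {3,8}, {4,6}, {5,7}, {0}, {2} are disjoint, each induces a connected subgraph, and every pair is joined by at least one edge of G. Contracting each set to a single vertex therefore yields K_{5} as a minor, and since treewidth is minor-monotone, tw(G) ≥ tw(K_{5}) = 4. Combining the bounds, tw(G) = 4.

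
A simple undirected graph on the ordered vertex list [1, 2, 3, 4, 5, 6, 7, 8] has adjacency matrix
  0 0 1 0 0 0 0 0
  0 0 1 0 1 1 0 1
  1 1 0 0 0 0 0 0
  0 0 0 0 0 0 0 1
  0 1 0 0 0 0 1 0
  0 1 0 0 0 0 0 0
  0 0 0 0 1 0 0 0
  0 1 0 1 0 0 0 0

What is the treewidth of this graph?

A width-1 tree decomposition is:
Bags: B1 = {4, 8}  B2 = {2, 8}  B3 = {2, 3}  B4 = {1, 3}  B5 = {2, 5}  B6 = {2, 6}  B7 = {5, 7}
Tree: B1–B2, B2–B3, B3–B4, B3–B5, B5–B6, B5–B7
The largest bag has 2 vertices, giving width 1; this decomposition certifies tw(G) ≤ 1. Any graph with an edge has treewidth ≥ 1, and G has the edge 8–4. Combining the bounds, tw(G) = 1.

1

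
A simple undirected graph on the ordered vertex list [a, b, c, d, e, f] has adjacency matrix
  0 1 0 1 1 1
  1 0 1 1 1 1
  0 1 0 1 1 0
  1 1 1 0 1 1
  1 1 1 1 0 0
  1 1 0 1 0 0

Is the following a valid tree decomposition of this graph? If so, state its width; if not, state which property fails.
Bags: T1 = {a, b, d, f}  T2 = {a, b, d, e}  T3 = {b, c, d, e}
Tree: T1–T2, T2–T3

Yes; width 3.

Vertex coverage: the bags together contain {a, b, c, d, e, f}, the full vertex set. Edge coverage: each edge of G has both endpoints in at least one bag. Running intersection: for every vertex, the bags containing it form a connected subtree. All three properties hold, so this is a valid tree decomposition of width max|bag| − 1 = 3, and hence tw(G) ≤ 3.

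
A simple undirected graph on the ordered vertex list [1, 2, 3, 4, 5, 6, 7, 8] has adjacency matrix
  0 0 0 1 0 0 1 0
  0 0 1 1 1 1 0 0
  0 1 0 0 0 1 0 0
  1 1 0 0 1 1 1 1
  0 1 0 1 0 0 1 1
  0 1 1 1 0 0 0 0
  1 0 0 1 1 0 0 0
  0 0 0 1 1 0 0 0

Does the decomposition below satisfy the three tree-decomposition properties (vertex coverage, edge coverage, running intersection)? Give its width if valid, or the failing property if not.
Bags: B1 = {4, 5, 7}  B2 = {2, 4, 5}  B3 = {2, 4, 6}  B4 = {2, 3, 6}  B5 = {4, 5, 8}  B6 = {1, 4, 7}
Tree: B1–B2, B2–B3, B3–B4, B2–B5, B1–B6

Yes; width 2.

Checking the three conditions: (i) the bags cover all of {1, 2, 3, 4, 5, 6, 7, 8}; (ii) for each edge, some bag contains both endpoints; (iii) the bags containing any fixed vertex form a subtree. All hold, so the decomposition is valid with width 3 − 1 = 2.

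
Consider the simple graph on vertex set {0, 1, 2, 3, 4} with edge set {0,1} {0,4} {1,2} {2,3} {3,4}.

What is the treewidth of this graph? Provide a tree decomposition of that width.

The largest bag has 3 vertices, giving width 2; this decomposition certifies tw(G) ≤ 2. Since 2–3–4–0–1–2 is a cycle in G, G is not acyclic. Forests are exactly the graphs of treewidth ≤ 1, so tw(G) ≥ 2. Therefore the treewidth is 2.

Treewidth 2.
One optimal decomposition is:
Bags: B1 = {2, 3, 4}  B2 = {0, 2, 4}  B3 = {0, 1, 2}
Tree: B1–B2, B2–B3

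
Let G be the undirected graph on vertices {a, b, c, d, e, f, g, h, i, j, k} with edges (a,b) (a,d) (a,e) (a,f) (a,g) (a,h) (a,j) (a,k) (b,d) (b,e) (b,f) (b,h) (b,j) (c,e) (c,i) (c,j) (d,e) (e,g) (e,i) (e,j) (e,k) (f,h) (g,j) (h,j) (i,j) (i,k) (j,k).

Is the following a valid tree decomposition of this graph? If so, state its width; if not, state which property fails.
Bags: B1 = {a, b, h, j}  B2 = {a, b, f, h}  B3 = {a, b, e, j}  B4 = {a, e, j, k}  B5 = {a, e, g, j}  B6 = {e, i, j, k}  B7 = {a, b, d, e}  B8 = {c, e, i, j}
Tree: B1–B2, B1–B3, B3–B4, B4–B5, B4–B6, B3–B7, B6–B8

Vertex coverage: the bags together contain {a, b, c, d, e, f, g, h, i, j, k}, the full vertex set. Edge coverage: each edge of G has both endpoints in at least one bag. Running intersection: for every vertex, the bags containing it form a connected subtree. All three properties hold, so this is a valid tree decomposition of width max|bag| − 1 = 3, and hence tw(G) ≤ 3.

Yes; width 3.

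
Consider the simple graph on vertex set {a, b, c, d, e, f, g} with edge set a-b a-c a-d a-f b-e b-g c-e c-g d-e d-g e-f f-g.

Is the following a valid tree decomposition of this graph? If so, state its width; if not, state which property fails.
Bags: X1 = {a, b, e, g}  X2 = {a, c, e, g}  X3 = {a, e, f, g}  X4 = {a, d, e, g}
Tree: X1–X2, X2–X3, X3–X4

Vertex coverage: the bags together contain {a, b, c, d, e, f, g}, the full vertex set. Edge coverage: each edge of G has both endpoints in at least one bag. Running intersection: for every vertex, the bags containing it form a connected subtree. All three properties hold, so this is a valid tree decomposition of width max|bag| − 1 = 3, and hence tw(G) ≤ 3.

Yes; width 3.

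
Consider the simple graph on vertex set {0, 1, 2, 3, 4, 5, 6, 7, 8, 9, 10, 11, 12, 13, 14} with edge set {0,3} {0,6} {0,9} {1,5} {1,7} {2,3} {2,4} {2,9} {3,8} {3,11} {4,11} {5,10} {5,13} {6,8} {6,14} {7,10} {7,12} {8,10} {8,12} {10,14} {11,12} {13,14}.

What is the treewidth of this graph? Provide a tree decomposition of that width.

Treewidth 3.
One optimal decomposition is:
Bags: B1 = {2, 4, 9, 11}  B2 = {2, 3, 9, 11}  B3 = {0, 3, 9, 11}  B4 = {0, 3, 11, 12}  B5 = {0, 3, 8, 12}  B6 = {0, 6, 8, 12}  B7 = {6, 7, 8, 12}  B8 = {6, 7, 8, 10}  B9 = {6, 7, 10, 14}  B10 = {1, 7, 10, 14}  B11 = {1, 5, 10, 14}  B12 = {1, 5, 13, 14}
Tree: B1–B2, B2–B3, B3–B4, B4–B5, B5–B6, B6–B7, B7–B8, B8–B9, B9–B10, B10–B11, B11–B12

The largest bag has 4 vertices, giving width 3; this decomposition certifies tw(G) ≤ 3. For the lower bound: the 4 vertex sets {2,4,9}, {11}, {3}, {0,6,8,12} are disjoint, each induces a connected subgraph, and every pair is joined by at least one edge of G. Contracting each set to a single vertex therefore yields K_{4} as a minor, and since treewidth is minor-monotone, tw(G) ≥ tw(K_{4}) = 3. Hence tw(G) = 3 exactly.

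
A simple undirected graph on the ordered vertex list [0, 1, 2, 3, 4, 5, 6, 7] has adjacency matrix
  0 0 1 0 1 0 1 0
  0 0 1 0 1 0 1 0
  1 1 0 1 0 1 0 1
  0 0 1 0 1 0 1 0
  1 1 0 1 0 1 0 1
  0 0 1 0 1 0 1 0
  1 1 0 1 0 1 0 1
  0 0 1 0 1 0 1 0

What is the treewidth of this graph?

A width-3 tree decomposition is:
Bags: B1 = {2, 4, 5, 6}  B2 = {1, 2, 4, 6}  B3 = {2, 3, 4, 6}  B4 = {2, 4, 6, 7}  B5 = {0, 2, 4, 6}
Tree: B1–B2, B2–B3, B3–B4, B4–B5
Each bag holds 4 vertices, so the decomposition has width 3, which upper-bounds the treewidth. For the lower bound: the 4 vertex sets {5,6}, {1,2}, {4}, {3} are disjoint, each induces a connected subgraph, and every pair is joined by at least one edge of G. Contracting each set to a single vertex therefore yields K_{4} as a minor, and since treewidth is minor-monotone, tw(G) ≥ tw(K_{4}) = 3. The upper and lower bounds meet at 3, so that is the treewidth.

3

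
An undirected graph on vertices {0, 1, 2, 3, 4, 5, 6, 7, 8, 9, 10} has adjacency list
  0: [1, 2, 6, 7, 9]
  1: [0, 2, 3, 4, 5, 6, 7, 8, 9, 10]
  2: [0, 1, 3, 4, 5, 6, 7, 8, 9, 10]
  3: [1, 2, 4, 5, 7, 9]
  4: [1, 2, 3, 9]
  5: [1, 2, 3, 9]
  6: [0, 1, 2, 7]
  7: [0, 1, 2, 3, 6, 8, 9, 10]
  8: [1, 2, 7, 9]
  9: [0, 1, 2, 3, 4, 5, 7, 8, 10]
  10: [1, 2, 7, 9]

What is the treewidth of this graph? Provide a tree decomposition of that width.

Each bag holds 5 vertices, so the decomposition has width 4, which upper-bounds the treewidth. On the other hand G contains the 5-clique {1, 2, 3, 4, 9}. A clique must lie in a single bag of any decomposition, so no decomposition can have width below 4. Hence tw(G) = 4 exactly.

Treewidth 4.
One such decomposition:
Bags: B1 = {1, 2, 3, 7, 9}  B2 = {1, 2, 7, 9, 10}  B3 = {1, 2, 3, 5, 9}  B4 = {0, 1, 2, 7, 9}  B5 = {1, 2, 3, 4, 9}  B6 = {1, 2, 7, 8, 9}  B7 = {0, 1, 2, 6, 7}
Tree: B1–B2, B1–B3, B2–B4, B3–B5, B4–B6, B4–B7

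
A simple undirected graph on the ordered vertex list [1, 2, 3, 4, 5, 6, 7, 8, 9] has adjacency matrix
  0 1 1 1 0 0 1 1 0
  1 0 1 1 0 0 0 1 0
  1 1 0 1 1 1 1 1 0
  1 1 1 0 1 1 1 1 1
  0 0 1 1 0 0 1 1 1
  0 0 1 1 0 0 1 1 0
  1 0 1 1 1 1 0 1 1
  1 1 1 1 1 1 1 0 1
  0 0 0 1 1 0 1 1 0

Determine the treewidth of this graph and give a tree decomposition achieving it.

The largest bag has 5 vertices, giving width 4; this decomposition certifies tw(G) ≤ 4. For the lower bound, the 5 vertices {4, 5, 7, 8, 9} are pairwise adjacent, and any tree decomposition puts a clique entirely inside one bag — forcing width ≥ 4. Combining the bounds, tw(G) = 4.

Treewidth 4.
One such decomposition:
Bags: B1 = {1, 2, 3, 4, 8}  B2 = {1, 3, 4, 7, 8}  B3 = {3, 4, 5, 7, 8}  B4 = {3, 4, 6, 7, 8}  B5 = {4, 5, 7, 8, 9}
Tree: B1–B2, B2–B3, B2–B4, B3–B5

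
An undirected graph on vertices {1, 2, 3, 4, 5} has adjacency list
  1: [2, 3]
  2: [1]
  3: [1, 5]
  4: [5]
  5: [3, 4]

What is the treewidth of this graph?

A width-1 tree decomposition is:
Bags: B1 = {1, 2}  B2 = {1, 3}  B3 = {3, 5}  B4 = {4, 5}
Tree: B1–B2, B2–B3, B3–B4
Every bag has size at most 2, so the width is 2 − 1 = 1 and tw(G) ≤ 1. G has an edge, so its treewidth is at least 1. Therefore the treewidth is 1.

1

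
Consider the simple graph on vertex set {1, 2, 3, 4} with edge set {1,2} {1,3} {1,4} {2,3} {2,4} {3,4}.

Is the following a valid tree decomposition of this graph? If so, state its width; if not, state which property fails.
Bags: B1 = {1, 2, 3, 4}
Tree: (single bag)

Yes; width 3.

Every vertex of G appears in some bag (union = {1, 2, 3, 4}); every edge is covered by a bag; and for each vertex v the set of bags containing v is connected in the bag tree. The decomposition is therefore valid. The largest bag has 4 vertices, so the width is 3.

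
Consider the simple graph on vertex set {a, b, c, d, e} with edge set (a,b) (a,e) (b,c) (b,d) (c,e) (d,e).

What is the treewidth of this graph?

2

A width-2 tree decomposition is:
Bags: B1 = {a, b, e}  B2 = {b, c, e}  B3 = {b, d, e}
Tree: B1–B2, B2–B3
Each bag holds 3 vertices, so the decomposition has width 2, which upper-bounds the treewidth. Since e–a–b–c–e is a cycle in G, G is not acyclic. Forests are exactly the graphs of treewidth ≤ 1, so tw(G) ≥ 2. Hence tw(G) = 2 exactly.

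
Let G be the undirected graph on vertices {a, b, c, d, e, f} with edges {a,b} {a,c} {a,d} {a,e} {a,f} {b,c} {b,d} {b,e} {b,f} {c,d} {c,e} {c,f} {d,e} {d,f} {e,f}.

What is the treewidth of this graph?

5

A width-5 tree decomposition is:
Bags: B1 = {a, b, c, d, e, f}
Tree: (single bag)
A single bag containing all 6 vertices is trivially a valid decomposition of width 5. For the lower bound, the 6 vertices {a, b, c, d, e, f} are pairwise adjacent, and any tree decomposition puts a clique entirely inside one bag — forcing width ≥ 5. Hence tw(G) = 5 exactly.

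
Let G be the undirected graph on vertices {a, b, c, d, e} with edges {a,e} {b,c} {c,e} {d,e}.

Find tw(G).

1

A width-1 tree decomposition is:
Bags: B1 = {d, e}  B2 = {a, e}  B3 = {c, e}  B4 = {b, c}
Tree: B1–B2, B2–B3, B3–B4
Every bag has size at most 2, so the width is 2 − 1 = 1 and tw(G) ≤ 1. Since G has at least one edge (e.g. d–e), it is not an edgeless graph, so tw(G) ≥ 1. Therefore the treewidth is 1.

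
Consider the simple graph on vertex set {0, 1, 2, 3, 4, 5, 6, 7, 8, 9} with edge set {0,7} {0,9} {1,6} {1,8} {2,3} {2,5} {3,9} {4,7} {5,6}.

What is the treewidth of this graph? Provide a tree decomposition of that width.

Treewidth 1.
One optimal decomposition is:
Bags: B1 = {4, 7}  B2 = {0, 7}  B3 = {0, 9}  B4 = {3, 9}  B5 = {2, 3}  B6 = {2, 5}  B7 = {5, 6}  B8 = {1, 6}  B9 = {1, 8}
Tree: B1–B2, B2–B3, B3–B4, B4–B5, B5–B6, B6–B7, B7–B8, B8–B9

Every bag has size at most 2, so the width is 2 − 1 = 1 and tw(G) ≤ 1. Since G has at least one edge (e.g. 4–7), it is not an edgeless graph, so tw(G) ≥ 1. The upper and lower bounds meet at 1, so that is the treewidth.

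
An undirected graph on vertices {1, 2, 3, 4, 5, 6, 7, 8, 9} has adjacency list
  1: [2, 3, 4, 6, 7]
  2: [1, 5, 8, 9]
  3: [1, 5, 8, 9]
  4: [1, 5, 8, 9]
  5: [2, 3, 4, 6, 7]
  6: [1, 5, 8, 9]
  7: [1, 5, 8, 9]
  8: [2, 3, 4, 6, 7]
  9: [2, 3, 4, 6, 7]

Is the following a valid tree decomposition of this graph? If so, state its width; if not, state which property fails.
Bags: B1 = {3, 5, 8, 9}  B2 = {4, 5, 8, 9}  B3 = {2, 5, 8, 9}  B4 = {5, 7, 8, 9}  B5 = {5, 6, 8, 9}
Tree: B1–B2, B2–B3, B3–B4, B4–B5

No — vertex 1 appears in no bag.

A tree decomposition must satisfy three properties: every vertex lies in some bag; for every edge, both endpoints lie together in some bag; and for every vertex, the bags containing it form a connected subtree. Here vertex 1 appears in no bag, so the decomposition is invalid.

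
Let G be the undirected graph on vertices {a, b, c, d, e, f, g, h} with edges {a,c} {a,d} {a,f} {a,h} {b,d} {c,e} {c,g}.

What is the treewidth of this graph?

1

A width-1 tree decomposition is:
Bags: B1 = {a, d}  B2 = {b, d}  B3 = {a, c}  B4 = {c, g}  B5 = {a, f}  B6 = {a, h}  B7 = {c, e}
Tree: B1–B2, B1–B3, B3–B4, B1–B5, B1–B6, B4–B7
Every bag has size at most 2, so the width is 2 − 1 = 1 and tw(G) ≤ 1. G has an edge, so its treewidth is at least 1. Combining the bounds, tw(G) = 1.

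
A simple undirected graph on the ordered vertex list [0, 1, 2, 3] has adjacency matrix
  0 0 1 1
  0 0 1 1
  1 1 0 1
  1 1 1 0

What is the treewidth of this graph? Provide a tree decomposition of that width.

Treewidth 2.
Bags: B1 = {0, 2, 3}  B2 = {1, 2, 3}
Tree: B1–B2

Each bag holds 3 vertices, so the decomposition has width 2, which upper-bounds the treewidth. For the lower bound, the 3 vertices {0, 2, 3} are pairwise adjacent, and any tree decomposition puts a clique entirely inside one bag — forcing width ≥ 2. Therefore the treewidth is 2.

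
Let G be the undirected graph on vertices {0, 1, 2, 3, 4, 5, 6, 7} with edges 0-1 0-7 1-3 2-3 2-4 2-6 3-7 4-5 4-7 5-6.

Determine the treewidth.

A width-2 tree decomposition is:
Bags: B1 = {4, 5, 6}  B2 = {2, 4, 6}  B3 = {2, 4, 7}  B4 = {2, 3, 7}  B5 = {0, 3, 7}  B6 = {0, 1, 3}
Tree: B1–B2, B2–B3, B3–B4, B4–B5, B5–B6
Each bag holds 3 vertices, so the decomposition has width 2, which upper-bounds the treewidth. For the lower bound, G contains the cycle 5–6–2–4–5, so G is not a forest; only forests have treewidth ≤ 1, hence tw(G) ≥ 2. The upper and lower bounds meet at 2, so that is the treewidth.

2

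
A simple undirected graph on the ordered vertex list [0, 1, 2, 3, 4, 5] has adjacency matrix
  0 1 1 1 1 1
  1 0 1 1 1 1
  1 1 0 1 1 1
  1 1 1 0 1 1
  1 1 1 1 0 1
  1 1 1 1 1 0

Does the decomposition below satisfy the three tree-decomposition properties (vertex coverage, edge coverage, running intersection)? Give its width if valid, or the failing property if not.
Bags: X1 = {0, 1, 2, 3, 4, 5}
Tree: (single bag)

Checking the three conditions: (i) the bags cover all of {0, 1, 2, 3, 4, 5}; (ii) for each edge, some bag contains both endpoints; (iii) the bags containing any fixed vertex form a subtree. All hold, so the decomposition is valid with width 6 − 1 = 5.

Yes; width 5.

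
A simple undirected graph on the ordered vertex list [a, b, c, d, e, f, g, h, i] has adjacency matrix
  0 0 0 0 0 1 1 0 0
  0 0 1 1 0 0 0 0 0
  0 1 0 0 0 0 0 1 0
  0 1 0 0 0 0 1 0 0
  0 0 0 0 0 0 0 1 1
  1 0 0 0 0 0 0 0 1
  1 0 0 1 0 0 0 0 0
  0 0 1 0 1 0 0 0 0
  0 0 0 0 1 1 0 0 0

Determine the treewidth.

2

A width-2 tree decomposition is:
Bags: B1 = {e, f, i}  B2 = {e, f, h}  B3 = {c, f, h}  B4 = {b, c, f}  B5 = {b, d, f}  B6 = {d, f, g}  B7 = {a, f, g}
Tree: B1–B2, B2–B3, B3–B4, B4–B5, B5–B6, B6–B7
The largest bag has 3 vertices, giving width 2; this decomposition certifies tw(G) ≤ 2. Since f–i–e–h–c–b–d–g–a–f is a cycle in G, G is not acyclic. Forests are exactly the graphs of treewidth ≤ 1, so tw(G) ≥ 2. Combining the bounds, tw(G) = 2.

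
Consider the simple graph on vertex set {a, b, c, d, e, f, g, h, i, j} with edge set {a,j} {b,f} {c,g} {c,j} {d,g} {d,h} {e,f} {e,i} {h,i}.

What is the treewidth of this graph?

A width-1 tree decomposition is:
Bags: B1 = {b, f}  B2 = {e, f}  B3 = {e, i}  B4 = {h, i}  B5 = {d, h}  B6 = {d, g}  B7 = {c, g}  B8 = {c, j}  B9 = {a, j}
Tree: B1–B2, B2–B3, B3–B4, B4–B5, B5–B6, B6–B7, B7–B8, B8–B9
Each bag holds 2 vertices, so the decomposition has width 1, which upper-bounds the treewidth. Since G has at least one edge (e.g. b–f), it is not an edgeless graph, so tw(G) ≥ 1. Hence tw(G) = 1 exactly.

1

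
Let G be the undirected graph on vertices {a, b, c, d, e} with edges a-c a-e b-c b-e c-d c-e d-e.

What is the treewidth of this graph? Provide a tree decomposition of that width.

The largest bag has 3 vertices, giving width 2; this decomposition certifies tw(G) ≤ 2. Conversely, {c, d, e} is a clique of size 3, and the vertices of any clique must share a bag in every tree decomposition; so some bag has ≥ 3 vertices and tw(G) ≥ 2. Hence tw(G) = 2 exactly.

Treewidth 2.
One optimal decomposition is:
Bags: B1 = {c, d, e}  B2 = {a, c, e}  B3 = {b, c, e}
Tree: B1–B2, B1–B3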